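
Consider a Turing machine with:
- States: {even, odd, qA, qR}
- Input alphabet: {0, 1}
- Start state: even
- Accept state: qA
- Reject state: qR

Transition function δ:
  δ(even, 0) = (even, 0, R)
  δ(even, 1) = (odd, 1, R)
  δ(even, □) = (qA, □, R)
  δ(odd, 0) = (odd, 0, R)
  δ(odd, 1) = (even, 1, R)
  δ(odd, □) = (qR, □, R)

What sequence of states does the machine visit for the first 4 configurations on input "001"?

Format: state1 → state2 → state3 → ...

Execution trace:
Initial: [even]001
Step 1: δ(even, 0) = (even, 0, R) → 0[even]01
Step 2: δ(even, 0) = (even, 0, R) → 00[even]1
Step 3: δ(even, 1) = (odd, 1, R) → 001[odd]□

State sequence: even → even → even → odd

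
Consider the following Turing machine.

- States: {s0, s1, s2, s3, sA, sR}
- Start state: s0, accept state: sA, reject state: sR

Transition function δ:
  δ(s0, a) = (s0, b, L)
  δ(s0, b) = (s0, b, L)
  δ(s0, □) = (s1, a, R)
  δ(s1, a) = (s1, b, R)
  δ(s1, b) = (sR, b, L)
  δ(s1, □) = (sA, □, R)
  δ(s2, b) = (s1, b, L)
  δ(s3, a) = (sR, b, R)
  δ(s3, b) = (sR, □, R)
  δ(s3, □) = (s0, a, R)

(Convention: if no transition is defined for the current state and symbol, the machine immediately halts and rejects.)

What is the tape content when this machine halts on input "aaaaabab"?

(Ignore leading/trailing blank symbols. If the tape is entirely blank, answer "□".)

Execution trace:
Initial: [s0]aaaaabab
Step 1: δ(s0, a) = (s0, b, L) → [s0]□baaaabab
Step 2: δ(s0, □) = (s1, a, R) → a[s1]baaaabab
Step 3: δ(s1, b) = (sR, b, L) → [sR]abaaaabab

The machine reaches the reject state sR and halts.

Final tape (ignoring leading/trailing blanks): abaaaabab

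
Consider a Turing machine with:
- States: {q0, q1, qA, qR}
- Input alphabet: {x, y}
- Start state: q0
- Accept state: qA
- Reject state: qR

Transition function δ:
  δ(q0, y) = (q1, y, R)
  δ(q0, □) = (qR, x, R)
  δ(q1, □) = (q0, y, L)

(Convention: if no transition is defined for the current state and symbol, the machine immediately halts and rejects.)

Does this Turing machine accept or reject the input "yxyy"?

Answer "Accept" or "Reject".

Execution trace:
Initial: [q0]yxyy
Step 1: δ(q0, y) = (q1, y, R) → y[q1]xyy

No transition is defined for δ(q1, x). By convention the machine halts and rejects.

Answer: Reject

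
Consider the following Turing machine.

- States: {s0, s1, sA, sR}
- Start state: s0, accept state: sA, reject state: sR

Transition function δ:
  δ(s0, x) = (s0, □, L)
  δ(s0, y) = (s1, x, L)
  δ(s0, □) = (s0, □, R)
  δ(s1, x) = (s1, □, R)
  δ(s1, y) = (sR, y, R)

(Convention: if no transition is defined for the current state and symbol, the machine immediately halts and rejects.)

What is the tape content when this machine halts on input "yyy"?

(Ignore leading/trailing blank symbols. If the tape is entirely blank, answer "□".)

Execution trace:
Initial: [s0]yyy
Step 1: δ(s0, y) = (s1, x, L) → [s1]□xyy

No transition is defined for δ(s1, □). By convention the machine halts and rejects.

Final tape (ignoring leading/trailing blanks): xyy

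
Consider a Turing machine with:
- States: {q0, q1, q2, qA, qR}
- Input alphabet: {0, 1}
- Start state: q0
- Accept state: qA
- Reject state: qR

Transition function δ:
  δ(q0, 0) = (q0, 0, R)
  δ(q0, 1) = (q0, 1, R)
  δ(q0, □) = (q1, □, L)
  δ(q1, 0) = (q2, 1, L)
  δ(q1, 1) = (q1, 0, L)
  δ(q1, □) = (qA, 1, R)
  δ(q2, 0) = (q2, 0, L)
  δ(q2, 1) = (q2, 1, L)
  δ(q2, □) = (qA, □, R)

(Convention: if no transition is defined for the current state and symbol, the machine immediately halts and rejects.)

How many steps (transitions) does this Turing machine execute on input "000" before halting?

Execution trace:
Initial: [q0]000
Step 1: δ(q0, 0) = (q0, 0, R) → 0[q0]00
Step 2: δ(q0, 0) = (q0, 0, R) → 00[q0]0
Step 3: δ(q0, 0) = (q0, 0, R) → 000[q0]□
Step 4: δ(q0, □) = (q1, □, L) → 00[q1]0□
Step 5: δ(q1, 0) = (q2, 1, L) → 0[q2]01□
Step 6: δ(q2, 0) = (q2, 0, L) → [q2]001□
Step 7: δ(q2, 0) = (q2, 0, L) → [q2]□001□
Step 8: δ(q2, □) = (qA, □, R) → □[qA]001□

The machine reaches the accept state qA and halts.

The machine executed 8 steps before halting.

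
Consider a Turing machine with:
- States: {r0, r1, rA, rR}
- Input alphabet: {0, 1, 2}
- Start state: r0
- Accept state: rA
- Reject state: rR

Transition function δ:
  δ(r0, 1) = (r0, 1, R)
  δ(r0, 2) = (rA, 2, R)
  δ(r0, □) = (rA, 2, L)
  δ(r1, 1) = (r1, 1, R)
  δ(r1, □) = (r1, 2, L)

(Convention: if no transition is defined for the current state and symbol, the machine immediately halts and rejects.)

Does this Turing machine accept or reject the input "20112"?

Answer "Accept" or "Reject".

Execution trace:
Initial: [r0]20112
Step 1: δ(r0, 2) = (rA, 2, R) → 2[rA]0112

The machine reaches the accept state rA and halts.

Answer: Accept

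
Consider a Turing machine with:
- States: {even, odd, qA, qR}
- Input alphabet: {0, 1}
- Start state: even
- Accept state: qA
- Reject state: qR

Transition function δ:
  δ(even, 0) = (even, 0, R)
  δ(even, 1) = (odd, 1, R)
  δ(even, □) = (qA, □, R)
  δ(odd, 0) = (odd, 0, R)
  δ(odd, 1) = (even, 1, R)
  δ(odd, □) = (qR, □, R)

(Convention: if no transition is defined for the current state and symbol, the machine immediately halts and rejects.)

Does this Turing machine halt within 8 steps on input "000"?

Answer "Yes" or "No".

Execution trace:
Initial: [even]000
Step 1: δ(even, 0) = (even, 0, R) → 0[even]00
Step 2: δ(even, 0) = (even, 0, R) → 00[even]0
Step 3: δ(even, 0) = (even, 0, R) → 000[even]□
Step 4: δ(even, □) = (qA, □, R) → 000□[qA]□

The machine reaches the accept state qA and halts.
The machine halted after 4 steps (within the 8-step bound).

Answer: Yes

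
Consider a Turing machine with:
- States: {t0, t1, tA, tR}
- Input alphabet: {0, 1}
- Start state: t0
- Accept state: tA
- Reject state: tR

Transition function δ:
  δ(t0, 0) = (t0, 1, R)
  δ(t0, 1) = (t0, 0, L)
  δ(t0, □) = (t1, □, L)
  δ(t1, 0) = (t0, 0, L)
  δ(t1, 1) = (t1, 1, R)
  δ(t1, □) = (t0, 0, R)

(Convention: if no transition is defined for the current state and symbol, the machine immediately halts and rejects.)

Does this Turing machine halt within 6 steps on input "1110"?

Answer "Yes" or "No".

Execution trace:
Initial: [t0]1110
Step 1: δ(t0, 1) = (t0, 0, L) → [t0]□0110
Step 2: δ(t0, □) = (t1, □, L) → [t1]□□0110
Step 3: δ(t1, □) = (t0, 0, R) → 0[t0]□0110
Step 4: δ(t0, □) = (t1, □, L) → [t1]0□0110
Step 5: δ(t1, 0) = (t0, 0, L) → [t0]□0□0110
Step 6: δ(t0, □) = (t1, □, L) → [t1]□□0□0110

The machine has not reached a halting state after 6 steps.
The machine did not halt within the 6-step bound.

Answer: No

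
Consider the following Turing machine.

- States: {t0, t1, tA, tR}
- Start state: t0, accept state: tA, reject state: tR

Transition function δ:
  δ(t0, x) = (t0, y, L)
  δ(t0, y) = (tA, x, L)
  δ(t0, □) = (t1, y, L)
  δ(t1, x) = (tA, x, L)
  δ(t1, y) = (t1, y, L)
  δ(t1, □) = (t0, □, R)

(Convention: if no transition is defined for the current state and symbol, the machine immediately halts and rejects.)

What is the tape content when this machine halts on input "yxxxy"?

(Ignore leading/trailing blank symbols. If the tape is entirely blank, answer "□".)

Execution trace:
Initial: [t0]yxxxy
Step 1: δ(t0, y) = (tA, x, L) → [tA]□xxxxy

The machine reaches the accept state tA and halts.

Final tape (ignoring leading/trailing blanks): xxxxy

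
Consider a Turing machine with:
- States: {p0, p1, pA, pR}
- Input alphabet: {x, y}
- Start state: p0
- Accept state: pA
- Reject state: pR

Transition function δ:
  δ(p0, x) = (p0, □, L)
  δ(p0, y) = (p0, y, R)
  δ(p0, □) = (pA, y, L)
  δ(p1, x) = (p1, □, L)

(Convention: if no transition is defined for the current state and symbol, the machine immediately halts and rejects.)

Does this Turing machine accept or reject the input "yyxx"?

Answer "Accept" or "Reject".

Execution trace:
Initial: [p0]yyxx
Step 1: δ(p0, y) = (p0, y, R) → y[p0]yxx
Step 2: δ(p0, y) = (p0, y, R) → yy[p0]xx
Step 3: δ(p0, x) = (p0, □, L) → y[p0]y□x
Step 4: δ(p0, y) = (p0, y, R) → yy[p0]□x
Step 5: δ(p0, □) = (pA, y, L) → y[pA]yyx

The machine reaches the accept state pA and halts.

Answer: Accept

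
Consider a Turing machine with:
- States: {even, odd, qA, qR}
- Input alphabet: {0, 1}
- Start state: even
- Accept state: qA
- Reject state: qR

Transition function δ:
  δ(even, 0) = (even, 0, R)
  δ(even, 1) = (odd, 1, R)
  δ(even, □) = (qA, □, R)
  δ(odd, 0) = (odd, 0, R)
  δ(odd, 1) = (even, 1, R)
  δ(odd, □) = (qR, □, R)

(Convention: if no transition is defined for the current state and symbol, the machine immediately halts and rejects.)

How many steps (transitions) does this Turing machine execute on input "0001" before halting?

Execution trace:
Initial: [even]0001
Step 1: δ(even, 0) = (even, 0, R) → 0[even]001
Step 2: δ(even, 0) = (even, 0, R) → 00[even]01
Step 3: δ(even, 0) = (even, 0, R) → 000[even]1
Step 4: δ(even, 1) = (odd, 1, R) → 0001[odd]□
Step 5: δ(odd, □) = (qR, □, R) → 0001□[qR]□

The machine reaches the reject state qR and halts.

The machine executed 5 steps before halting.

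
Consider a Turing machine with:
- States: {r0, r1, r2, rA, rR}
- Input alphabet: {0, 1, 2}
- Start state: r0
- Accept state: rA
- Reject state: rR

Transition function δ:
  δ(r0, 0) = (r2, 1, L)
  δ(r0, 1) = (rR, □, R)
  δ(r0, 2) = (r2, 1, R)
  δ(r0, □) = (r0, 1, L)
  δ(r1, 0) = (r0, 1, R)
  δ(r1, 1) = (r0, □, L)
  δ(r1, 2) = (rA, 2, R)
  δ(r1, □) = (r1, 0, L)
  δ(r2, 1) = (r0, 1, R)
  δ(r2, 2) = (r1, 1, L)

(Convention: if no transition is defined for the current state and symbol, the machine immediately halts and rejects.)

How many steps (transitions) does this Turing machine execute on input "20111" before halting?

Execution trace:
Initial: [r0]20111
Step 1: δ(r0, 2) = (r2, 1, R) → 1[r2]0111

No transition is defined for δ(r2, 0). By convention the machine halts and rejects.

The machine executed 1 step before halting.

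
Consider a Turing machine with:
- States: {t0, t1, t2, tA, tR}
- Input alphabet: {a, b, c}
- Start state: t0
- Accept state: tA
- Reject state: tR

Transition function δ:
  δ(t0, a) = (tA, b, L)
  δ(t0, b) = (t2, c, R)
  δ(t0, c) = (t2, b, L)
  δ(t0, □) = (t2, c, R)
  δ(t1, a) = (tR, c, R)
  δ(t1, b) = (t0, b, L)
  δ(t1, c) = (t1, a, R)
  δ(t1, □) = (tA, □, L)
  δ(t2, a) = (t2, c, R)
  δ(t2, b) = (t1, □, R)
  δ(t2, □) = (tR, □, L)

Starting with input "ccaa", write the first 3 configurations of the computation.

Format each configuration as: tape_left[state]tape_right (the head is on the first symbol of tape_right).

Transitions applied:
Step 1: δ(t0, c) = (t2, b, L)
Step 2: δ(t2, □) = (tR, □, L)

The first 3 configurations are:
[t0]ccaa ⊢ [t2]□bcaa ⊢ [tR]□□bcaa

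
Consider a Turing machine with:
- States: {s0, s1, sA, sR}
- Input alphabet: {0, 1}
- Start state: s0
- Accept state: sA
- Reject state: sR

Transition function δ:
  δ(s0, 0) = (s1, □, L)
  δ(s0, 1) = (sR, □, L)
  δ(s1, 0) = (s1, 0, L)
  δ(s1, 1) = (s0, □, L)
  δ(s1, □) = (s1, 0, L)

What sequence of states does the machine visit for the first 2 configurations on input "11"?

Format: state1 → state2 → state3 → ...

Execution trace:
Initial: [s0]11
Step 1: δ(s0, 1) = (sR, □, L) → [sR]□□1

The machine reaches the reject state sR and halts.

State sequence: s0 → sR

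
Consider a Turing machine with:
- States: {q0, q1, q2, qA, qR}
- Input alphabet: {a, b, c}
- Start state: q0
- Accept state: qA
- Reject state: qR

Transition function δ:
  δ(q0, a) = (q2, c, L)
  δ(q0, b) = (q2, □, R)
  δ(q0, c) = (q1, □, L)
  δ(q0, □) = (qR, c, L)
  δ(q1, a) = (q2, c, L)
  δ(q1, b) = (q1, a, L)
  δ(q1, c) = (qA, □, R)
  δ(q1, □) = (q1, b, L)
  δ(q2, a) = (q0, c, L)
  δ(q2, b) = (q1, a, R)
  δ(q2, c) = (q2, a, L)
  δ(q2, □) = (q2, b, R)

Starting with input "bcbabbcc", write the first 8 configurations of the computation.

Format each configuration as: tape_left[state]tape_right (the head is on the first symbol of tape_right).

Transitions applied:
Step 1: δ(q0, b) = (q2, □, R)
Step 2: δ(q2, c) = (q2, a, L)
Step 3: δ(q2, □) = (q2, b, R)
Step 4: δ(q2, a) = (q0, c, L)
Step 5: δ(q0, b) = (q2, □, R)
Step 6: δ(q2, c) = (q2, a, L)
Step 7: δ(q2, □) = (q2, b, R)

The first 8 configurations are:
[q0]bcbabbcc ⊢ □[q2]cbabbcc ⊢ [q2]□ababbcc ⊢ b[q2]ababbcc ⊢ [q0]bcbabbcc ⊢ □[q2]cbabbcc ⊢ [q2]□ababbcc ⊢ b[q2]ababbcc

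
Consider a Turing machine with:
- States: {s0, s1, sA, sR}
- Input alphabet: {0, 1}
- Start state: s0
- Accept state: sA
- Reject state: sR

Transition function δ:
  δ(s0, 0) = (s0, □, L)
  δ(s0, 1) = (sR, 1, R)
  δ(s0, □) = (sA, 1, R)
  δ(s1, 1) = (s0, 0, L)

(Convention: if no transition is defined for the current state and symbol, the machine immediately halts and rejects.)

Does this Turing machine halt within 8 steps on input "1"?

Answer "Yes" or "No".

Execution trace:
Initial: [s0]1
Step 1: δ(s0, 1) = (sR, 1, R) → 1[sR]□

The machine reaches the reject state sR and halts.
The machine halted after 1 step (within the 8-step bound).

Answer: Yes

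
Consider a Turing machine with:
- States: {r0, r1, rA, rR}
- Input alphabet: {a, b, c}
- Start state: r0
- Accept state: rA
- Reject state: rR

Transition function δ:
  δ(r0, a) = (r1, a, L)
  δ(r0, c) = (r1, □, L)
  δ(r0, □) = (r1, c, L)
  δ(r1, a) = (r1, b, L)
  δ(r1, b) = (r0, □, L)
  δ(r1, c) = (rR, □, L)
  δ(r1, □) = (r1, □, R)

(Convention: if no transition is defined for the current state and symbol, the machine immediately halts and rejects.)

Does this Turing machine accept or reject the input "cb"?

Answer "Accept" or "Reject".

Execution trace:
Initial: [r0]cb
Step 1: δ(r0, c) = (r1, □, L) → [r1]□□b
Step 2: δ(r1, □) = (r1, □, R) → □[r1]□b
Step 3: δ(r1, □) = (r1, □, R) → □□[r1]b
Step 4: δ(r1, b) = (r0, □, L) → □[r0]□□
Step 5: δ(r0, □) = (r1, c, L) → [r1]□c□
Step 6: δ(r1, □) = (r1, □, R) → □[r1]c□
Step 7: δ(r1, c) = (rR, □, L) → [rR]□□□

The machine reaches the reject state rR and halts.

Answer: Reject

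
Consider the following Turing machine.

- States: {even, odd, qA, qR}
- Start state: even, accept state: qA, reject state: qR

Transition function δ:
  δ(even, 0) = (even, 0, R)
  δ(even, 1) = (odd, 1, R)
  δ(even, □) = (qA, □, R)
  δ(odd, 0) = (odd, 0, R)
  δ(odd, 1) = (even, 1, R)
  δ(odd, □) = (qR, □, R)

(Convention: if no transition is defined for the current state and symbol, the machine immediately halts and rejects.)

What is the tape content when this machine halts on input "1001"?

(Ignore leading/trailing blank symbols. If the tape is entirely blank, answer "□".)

Execution trace:
Initial: [even]1001
Step 1: δ(even, 1) = (odd, 1, R) → 1[odd]001
Step 2: δ(odd, 0) = (odd, 0, R) → 10[odd]01
Step 3: δ(odd, 0) = (odd, 0, R) → 100[odd]1
Step 4: δ(odd, 1) = (even, 1, R) → 1001[even]□
Step 5: δ(even, □) = (qA, □, R) → 1001□[qA]□

The machine reaches the accept state qA and halts.

Final tape (ignoring leading/trailing blanks): 1001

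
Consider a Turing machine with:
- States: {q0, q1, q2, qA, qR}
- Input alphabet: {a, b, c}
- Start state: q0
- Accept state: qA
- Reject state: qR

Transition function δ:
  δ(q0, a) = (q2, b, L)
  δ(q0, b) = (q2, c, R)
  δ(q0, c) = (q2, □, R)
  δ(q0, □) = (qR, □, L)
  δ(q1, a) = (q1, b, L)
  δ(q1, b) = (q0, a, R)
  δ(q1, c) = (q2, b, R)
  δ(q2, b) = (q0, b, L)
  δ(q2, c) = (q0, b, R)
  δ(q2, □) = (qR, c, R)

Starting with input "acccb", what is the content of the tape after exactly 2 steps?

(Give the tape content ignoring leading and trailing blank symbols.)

Execution trace:
Initial: [q0]acccb
Step 1: δ(q0, a) = (q2, b, L) → [q2]□bcccb
Step 2: δ(q2, □) = (qR, c, R) → c[qR]bcccb

The machine reaches the reject state qR and halts.

After 2 steps, the tape (ignoring leading/trailing blanks) is: cbcccb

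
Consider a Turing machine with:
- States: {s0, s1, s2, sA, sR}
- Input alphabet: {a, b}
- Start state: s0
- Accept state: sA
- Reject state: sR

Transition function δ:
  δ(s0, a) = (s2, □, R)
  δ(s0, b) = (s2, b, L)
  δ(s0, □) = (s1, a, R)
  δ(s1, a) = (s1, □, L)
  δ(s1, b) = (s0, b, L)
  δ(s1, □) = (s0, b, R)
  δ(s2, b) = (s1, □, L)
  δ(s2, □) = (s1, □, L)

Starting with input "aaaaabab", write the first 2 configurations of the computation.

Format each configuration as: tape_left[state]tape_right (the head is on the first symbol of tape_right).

Transitions applied:
Step 1: δ(s0, a) = (s2, □, R)

The first 2 configurations are:
[s0]aaaaabab ⊢ □[s2]aaaabab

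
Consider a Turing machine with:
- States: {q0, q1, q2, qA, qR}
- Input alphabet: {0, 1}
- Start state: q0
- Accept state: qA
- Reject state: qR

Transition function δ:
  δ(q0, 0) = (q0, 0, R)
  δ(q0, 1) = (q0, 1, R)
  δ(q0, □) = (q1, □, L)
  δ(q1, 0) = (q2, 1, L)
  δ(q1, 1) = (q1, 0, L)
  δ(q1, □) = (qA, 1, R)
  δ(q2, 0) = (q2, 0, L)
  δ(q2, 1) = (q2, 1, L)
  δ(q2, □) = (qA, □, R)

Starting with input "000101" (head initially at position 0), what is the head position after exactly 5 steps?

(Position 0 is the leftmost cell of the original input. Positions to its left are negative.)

Execution trace (head position shown):
Step 0: [q0]000101  (head at position 0)
Step 1: move right → 0[q0]00101  (head at position 1)
Step 2: move right → 00[q0]0101  (head at position 2)
Step 3: move right → 000[q0]101  (head at position 3)
Step 4: move right → 0001[q0]01  (head at position 4)
Step 5: move right → 00010[q0]1  (head at position 5)

After 5 steps, the head is at position 5.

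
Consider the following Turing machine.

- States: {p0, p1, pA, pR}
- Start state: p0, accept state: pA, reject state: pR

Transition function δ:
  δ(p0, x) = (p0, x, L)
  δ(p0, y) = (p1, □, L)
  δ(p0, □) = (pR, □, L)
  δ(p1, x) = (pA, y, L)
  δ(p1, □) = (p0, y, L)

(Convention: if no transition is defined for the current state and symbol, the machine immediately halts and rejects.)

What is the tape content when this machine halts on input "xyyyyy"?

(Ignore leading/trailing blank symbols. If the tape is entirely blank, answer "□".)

Execution trace:
Initial: [p0]xyyyyy
Step 1: δ(p0, x) = (p0, x, L) → [p0]□xyyyyy
Step 2: δ(p0, □) = (pR, □, L) → [pR]□□xyyyyy

The machine reaches the reject state pR and halts.

Final tape (ignoring leading/trailing blanks): xyyyyy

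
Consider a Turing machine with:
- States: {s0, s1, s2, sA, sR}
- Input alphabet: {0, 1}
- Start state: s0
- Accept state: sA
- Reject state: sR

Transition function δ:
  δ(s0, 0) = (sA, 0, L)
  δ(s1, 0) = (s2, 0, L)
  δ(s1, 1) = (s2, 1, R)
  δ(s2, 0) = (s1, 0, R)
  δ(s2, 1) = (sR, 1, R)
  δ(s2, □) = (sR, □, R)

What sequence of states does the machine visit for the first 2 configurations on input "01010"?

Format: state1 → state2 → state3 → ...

Execution trace:
Initial: [s0]01010
Step 1: δ(s0, 0) = (sA, 0, L) → [sA]□01010

The machine reaches the accept state sA and halts.

State sequence: s0 → sA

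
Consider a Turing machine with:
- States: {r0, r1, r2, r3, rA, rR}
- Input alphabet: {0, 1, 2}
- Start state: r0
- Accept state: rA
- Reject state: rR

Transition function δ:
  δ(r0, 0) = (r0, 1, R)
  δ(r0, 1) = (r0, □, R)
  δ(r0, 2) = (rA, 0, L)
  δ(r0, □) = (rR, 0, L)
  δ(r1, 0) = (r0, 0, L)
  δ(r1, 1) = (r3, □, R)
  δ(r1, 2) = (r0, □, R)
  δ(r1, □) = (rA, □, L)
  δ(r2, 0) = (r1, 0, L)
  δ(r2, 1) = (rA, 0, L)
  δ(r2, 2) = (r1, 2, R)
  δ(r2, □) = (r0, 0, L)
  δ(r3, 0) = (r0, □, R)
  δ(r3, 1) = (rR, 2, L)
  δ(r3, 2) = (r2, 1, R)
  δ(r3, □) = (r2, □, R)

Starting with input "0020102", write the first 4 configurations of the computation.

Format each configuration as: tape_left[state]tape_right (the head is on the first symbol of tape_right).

Transitions applied:
Step 1: δ(r0, 0) = (r0, 1, R)
Step 2: δ(r0, 0) = (r0, 1, R)
Step 3: δ(r0, 2) = (rA, 0, L)

The first 4 configurations are:
[r0]0020102 ⊢ 1[r0]020102 ⊢ 11[r0]20102 ⊢ 1[rA]100102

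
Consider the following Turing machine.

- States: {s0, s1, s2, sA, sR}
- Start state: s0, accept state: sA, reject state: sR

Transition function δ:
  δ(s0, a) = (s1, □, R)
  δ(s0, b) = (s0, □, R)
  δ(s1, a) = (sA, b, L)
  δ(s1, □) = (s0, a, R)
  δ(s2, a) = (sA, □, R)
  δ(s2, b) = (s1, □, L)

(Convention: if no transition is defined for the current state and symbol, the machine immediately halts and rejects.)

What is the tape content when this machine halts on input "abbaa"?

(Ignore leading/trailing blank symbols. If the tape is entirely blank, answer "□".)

Execution trace:
Initial: [s0]abbaa
Step 1: δ(s0, a) = (s1, □, R) → □[s1]bbaa

No transition is defined for δ(s1, b). By convention the machine halts and rejects.

Final tape (ignoring leading/trailing blanks): bbaa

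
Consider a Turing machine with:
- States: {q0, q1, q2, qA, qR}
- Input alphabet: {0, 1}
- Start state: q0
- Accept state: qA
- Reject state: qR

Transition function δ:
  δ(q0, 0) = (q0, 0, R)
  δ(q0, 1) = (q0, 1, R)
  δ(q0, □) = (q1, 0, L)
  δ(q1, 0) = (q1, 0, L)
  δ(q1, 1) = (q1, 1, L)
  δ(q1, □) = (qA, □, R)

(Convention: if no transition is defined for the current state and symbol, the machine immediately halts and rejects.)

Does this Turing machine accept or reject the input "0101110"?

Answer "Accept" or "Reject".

Execution trace:
Initial: [q0]0101110
Step 1: δ(q0, 0) = (q0, 0, R) → 0[q0]101110
Step 2: δ(q0, 1) = (q0, 1, R) → 01[q0]01110
Step 3: δ(q0, 0) = (q0, 0, R) → 010[q0]1110
Step 4: δ(q0, 1) = (q0, 1, R) → 0101[q0]110
Step 5: δ(q0, 1) = (q0, 1, R) → 01011[q0]10
Step 6: δ(q0, 1) = (q0, 1, R) → 010111[q0]0
Step 7: δ(q0, 0) = (q0, 0, R) → 0101110[q0]□
Step 8: δ(q0, □) = (q1, 0, L) → 010111[q1]00
Step 9: δ(q1, 0) = (q1, 0, L) → 01011[q1]100
Step 10: δ(q1, 1) = (q1, 1, L) → 0101[q1]1100
Step 11: δ(q1, 1) = (q1, 1, L) → 010[q1]11100
Step 12: δ(q1, 1) = (q1, 1, L) → 01[q1]011100
Step 13: δ(q1, 0) = (q1, 0, L) → 0[q1]1011100
Step 14: δ(q1, 1) = (q1, 1, L) → [q1]01011100
Step 15: δ(q1, 0) = (q1, 0, L) → [q1]□01011100
Step 16: δ(q1, □) = (qA, □, R) → □[qA]01011100

The machine reaches the accept state qA and halts.

Answer: Accept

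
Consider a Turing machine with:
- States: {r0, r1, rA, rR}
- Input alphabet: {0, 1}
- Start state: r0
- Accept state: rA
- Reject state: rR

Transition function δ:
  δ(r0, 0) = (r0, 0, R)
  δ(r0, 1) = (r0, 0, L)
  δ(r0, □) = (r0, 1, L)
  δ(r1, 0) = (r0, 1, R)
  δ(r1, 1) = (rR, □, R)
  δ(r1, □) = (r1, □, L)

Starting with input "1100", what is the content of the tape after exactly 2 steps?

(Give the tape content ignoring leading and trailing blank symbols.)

Execution trace:
Initial: [r0]1100
Step 1: δ(r0, 1) = (r0, 0, L) → [r0]□0100
Step 2: δ(r0, □) = (r0, 1, L) → [r0]□10100

After 2 steps, the tape (ignoring leading/trailing blanks) is: 10100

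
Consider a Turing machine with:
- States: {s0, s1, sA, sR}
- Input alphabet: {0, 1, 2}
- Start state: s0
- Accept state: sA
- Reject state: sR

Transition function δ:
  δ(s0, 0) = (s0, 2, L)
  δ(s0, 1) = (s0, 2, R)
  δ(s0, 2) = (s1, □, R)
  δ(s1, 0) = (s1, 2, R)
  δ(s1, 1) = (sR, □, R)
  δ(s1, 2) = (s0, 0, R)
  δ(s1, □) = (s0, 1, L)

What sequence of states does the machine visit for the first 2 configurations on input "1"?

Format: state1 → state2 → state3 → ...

Execution trace:
Initial: [s0]1
Step 1: δ(s0, 1) = (s0, 2, R) → 2[s0]□

No transition is defined for δ(s0, □). By convention the machine halts and rejects.

State sequence: s0 → s0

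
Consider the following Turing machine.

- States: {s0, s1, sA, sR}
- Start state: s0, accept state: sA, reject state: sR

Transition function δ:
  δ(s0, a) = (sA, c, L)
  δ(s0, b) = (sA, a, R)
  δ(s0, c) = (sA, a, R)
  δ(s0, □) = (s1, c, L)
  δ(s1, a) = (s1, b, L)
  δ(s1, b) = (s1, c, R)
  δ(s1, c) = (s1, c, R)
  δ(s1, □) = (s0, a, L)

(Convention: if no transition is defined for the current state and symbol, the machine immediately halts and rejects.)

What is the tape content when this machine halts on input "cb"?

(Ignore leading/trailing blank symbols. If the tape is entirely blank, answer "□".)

Execution trace:
Initial: [s0]cb
Step 1: δ(s0, c) = (sA, a, R) → a[sA]b

The machine reaches the accept state sA and halts.

Final tape (ignoring leading/trailing blanks): ab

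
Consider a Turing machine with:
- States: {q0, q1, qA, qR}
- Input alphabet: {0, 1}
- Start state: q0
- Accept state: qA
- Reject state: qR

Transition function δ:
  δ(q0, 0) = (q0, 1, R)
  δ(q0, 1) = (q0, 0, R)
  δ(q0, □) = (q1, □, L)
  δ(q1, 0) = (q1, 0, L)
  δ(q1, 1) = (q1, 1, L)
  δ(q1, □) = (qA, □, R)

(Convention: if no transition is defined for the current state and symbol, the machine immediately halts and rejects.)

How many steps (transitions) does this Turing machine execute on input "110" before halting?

Execution trace:
Initial: [q0]110
Step 1: δ(q0, 1) = (q0, 0, R) → 0[q0]10
Step 2: δ(q0, 1) = (q0, 0, R) → 00[q0]0
Step 3: δ(q0, 0) = (q0, 1, R) → 001[q0]□
Step 4: δ(q0, □) = (q1, □, L) → 00[q1]1□
Step 5: δ(q1, 1) = (q1, 1, L) → 0[q1]01□
Step 6: δ(q1, 0) = (q1, 0, L) → [q1]001□
Step 7: δ(q1, 0) = (q1, 0, L) → [q1]□001□
Step 8: δ(q1, □) = (qA, □, R) → □[qA]001□

The machine reaches the accept state qA and halts.

The machine executed 8 steps before halting.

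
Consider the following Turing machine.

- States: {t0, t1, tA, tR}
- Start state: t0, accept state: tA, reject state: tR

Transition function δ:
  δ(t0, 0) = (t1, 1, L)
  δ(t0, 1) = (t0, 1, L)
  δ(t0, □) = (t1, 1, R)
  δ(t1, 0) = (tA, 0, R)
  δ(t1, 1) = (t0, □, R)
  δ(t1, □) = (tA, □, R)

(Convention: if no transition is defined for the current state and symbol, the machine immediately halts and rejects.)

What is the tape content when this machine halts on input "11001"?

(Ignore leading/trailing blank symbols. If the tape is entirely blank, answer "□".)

Execution trace:
Initial: [t0]11001
Step 1: δ(t0, 1) = (t0, 1, L) → [t0]□11001
Step 2: δ(t0, □) = (t1, 1, R) → 1[t1]11001
Step 3: δ(t1, 1) = (t0, □, R) → 1□[t0]1001
Step 4: δ(t0, 1) = (t0, 1, L) → 1[t0]□1001
Step 5: δ(t0, □) = (t1, 1, R) → 11[t1]1001
Step 6: δ(t1, 1) = (t0, □, R) → 11□[t0]001
Step 7: δ(t0, 0) = (t1, 1, L) → 11[t1]□101
Step 8: δ(t1, □) = (tA, □, R) → 11□[tA]101

The machine reaches the accept state tA and halts.

Final tape (ignoring leading/trailing blanks): 11□101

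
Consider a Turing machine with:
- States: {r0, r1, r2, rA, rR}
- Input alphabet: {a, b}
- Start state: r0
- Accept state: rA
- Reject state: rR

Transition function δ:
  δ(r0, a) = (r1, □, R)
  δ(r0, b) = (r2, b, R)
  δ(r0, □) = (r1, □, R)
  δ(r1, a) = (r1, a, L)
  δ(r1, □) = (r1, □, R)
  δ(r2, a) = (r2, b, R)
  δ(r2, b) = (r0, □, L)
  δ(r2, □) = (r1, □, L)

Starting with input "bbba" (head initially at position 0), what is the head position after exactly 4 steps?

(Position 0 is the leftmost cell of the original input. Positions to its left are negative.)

Execution trace (head position shown):
Step 0: [r0]bbba  (head at position 0)
Step 1: move right → b[r2]bba  (head at position 1)
Step 2: move left → [r0]b□ba  (head at position 0)
Step 3: move right → b[r2]□ba  (head at position 1)
Step 4: move left → [r1]b□ba  (head at position 0)

After 4 steps, the head is at position 0.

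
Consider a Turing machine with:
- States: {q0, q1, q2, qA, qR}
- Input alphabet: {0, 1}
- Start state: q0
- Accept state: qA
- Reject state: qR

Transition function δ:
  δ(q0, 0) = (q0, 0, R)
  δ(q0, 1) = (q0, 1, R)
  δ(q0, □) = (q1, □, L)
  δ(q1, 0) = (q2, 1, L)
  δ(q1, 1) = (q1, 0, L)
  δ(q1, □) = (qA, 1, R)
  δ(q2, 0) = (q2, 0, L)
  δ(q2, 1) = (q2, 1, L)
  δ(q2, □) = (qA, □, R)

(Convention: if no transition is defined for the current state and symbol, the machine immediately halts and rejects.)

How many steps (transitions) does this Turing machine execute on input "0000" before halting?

Execution trace:
Initial: [q0]0000
Step 1: δ(q0, 0) = (q0, 0, R) → 0[q0]000
Step 2: δ(q0, 0) = (q0, 0, R) → 00[q0]00
Step 3: δ(q0, 0) = (q0, 0, R) → 000[q0]0
Step 4: δ(q0, 0) = (q0, 0, R) → 0000[q0]□
Step 5: δ(q0, □) = (q1, □, L) → 000[q1]0□
Step 6: δ(q1, 0) = (q2, 1, L) → 00[q2]01□
Step 7: δ(q2, 0) = (q2, 0, L) → 0[q2]001□
Step 8: δ(q2, 0) = (q2, 0, L) → [q2]0001□
Step 9: δ(q2, 0) = (q2, 0, L) → [q2]□0001□
Step 10: δ(q2, □) = (qA, □, R) → □[qA]0001□

The machine reaches the accept state qA and halts.

The machine executed 10 steps before halting.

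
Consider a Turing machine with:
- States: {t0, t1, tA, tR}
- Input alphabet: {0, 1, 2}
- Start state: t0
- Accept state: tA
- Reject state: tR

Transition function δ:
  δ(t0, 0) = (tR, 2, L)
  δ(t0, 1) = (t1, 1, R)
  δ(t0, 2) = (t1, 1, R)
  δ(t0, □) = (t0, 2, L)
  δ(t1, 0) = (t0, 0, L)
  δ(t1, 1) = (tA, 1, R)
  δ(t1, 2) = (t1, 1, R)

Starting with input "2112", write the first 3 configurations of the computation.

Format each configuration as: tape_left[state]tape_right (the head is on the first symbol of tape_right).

Transitions applied:
Step 1: δ(t0, 2) = (t1, 1, R)
Step 2: δ(t1, 1) = (tA, 1, R)

The first 3 configurations are:
[t0]2112 ⊢ 1[t1]112 ⊢ 11[tA]12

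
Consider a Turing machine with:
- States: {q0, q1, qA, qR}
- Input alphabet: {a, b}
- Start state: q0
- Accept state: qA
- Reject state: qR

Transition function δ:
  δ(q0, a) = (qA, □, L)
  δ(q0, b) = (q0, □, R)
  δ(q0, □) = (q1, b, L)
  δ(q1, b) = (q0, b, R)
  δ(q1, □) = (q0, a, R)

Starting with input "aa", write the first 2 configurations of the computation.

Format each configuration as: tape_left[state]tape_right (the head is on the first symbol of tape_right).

Transitions applied:
Step 1: δ(q0, a) = (qA, □, L)

The first 2 configurations are:
[q0]aa ⊢ [qA]□□a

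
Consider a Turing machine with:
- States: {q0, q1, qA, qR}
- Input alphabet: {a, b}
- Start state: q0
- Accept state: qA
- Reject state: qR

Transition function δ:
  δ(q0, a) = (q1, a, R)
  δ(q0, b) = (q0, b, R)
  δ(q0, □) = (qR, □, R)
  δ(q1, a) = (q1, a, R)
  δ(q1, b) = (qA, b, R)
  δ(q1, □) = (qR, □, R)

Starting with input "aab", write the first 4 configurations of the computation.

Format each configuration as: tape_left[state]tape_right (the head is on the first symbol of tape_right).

Transitions applied:
Step 1: δ(q0, a) = (q1, a, R)
Step 2: δ(q1, a) = (q1, a, R)
Step 3: δ(q1, b) = (qA, b, R)

The first 4 configurations are:
[q0]aab ⊢ a[q1]ab ⊢ aa[q1]b ⊢ aab[qA]□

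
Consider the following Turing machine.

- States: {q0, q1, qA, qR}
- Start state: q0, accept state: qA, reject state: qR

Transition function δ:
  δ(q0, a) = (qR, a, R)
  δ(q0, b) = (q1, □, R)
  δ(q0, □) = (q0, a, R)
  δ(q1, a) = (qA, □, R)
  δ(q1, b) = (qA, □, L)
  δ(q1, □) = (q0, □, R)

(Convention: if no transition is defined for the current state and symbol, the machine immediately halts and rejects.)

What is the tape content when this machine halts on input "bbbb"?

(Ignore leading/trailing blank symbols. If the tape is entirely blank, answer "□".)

Execution trace:
Initial: [q0]bbbb
Step 1: δ(q0, b) = (q1, □, R) → □[q1]bbb
Step 2: δ(q1, b) = (qA, □, L) → [qA]□□bb

The machine reaches the accept state qA and halts.

Final tape (ignoring leading/trailing blanks): bb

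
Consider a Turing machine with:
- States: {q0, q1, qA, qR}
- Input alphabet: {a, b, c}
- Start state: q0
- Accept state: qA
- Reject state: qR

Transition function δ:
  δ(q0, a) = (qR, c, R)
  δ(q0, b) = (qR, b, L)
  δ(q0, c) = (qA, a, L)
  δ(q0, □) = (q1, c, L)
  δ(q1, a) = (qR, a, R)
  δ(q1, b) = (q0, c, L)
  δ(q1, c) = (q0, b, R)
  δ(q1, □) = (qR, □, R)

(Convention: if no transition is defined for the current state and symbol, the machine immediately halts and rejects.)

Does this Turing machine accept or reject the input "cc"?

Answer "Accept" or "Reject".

Execution trace:
Initial: [q0]cc
Step 1: δ(q0, c) = (qA, a, L) → [qA]□ac

The machine reaches the accept state qA and halts.

Answer: Accept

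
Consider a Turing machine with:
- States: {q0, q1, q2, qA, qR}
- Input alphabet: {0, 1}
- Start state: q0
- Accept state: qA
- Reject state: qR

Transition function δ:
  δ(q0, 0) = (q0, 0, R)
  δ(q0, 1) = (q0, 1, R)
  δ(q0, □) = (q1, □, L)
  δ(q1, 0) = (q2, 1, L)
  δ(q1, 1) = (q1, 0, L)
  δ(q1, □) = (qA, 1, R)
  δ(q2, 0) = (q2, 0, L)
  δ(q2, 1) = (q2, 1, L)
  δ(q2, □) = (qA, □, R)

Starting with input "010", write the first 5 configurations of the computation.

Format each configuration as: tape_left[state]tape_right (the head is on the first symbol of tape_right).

Transitions applied:
Step 1: δ(q0, 0) = (q0, 0, R)
Step 2: δ(q0, 1) = (q0, 1, R)
Step 3: δ(q0, 0) = (q0, 0, R)
Step 4: δ(q0, □) = (q1, □, L)

The first 5 configurations are:
[q0]010 ⊢ 0[q0]10 ⊢ 01[q0]0 ⊢ 010[q0]□ ⊢ 01[q1]0□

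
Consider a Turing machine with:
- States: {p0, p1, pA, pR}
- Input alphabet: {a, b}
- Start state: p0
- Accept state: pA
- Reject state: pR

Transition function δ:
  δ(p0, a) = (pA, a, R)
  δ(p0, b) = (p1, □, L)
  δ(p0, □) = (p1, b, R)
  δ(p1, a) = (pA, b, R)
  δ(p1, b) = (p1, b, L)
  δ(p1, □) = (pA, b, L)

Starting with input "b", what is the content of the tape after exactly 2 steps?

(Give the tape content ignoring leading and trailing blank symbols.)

Execution trace:
Initial: [p0]b
Step 1: δ(p0, b) = (p1, □, L) → [p1]□□
Step 2: δ(p1, □) = (pA, b, L) → [pA]□b□

The machine reaches the accept state pA and halts.

After 2 steps, the tape (ignoring leading/trailing blanks) is: b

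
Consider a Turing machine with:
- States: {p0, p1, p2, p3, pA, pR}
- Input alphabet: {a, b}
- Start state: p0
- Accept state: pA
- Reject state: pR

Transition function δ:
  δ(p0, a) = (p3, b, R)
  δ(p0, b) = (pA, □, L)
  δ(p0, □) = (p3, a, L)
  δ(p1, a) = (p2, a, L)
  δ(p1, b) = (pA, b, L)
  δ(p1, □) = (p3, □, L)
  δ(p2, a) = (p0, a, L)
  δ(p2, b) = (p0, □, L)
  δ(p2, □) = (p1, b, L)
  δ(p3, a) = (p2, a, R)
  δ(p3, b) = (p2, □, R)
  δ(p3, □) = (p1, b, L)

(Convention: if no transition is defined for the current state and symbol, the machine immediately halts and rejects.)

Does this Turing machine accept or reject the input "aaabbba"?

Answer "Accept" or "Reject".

Execution trace:
Initial: [p0]aaabbba
Step 1: δ(p0, a) = (p3, b, R) → b[p3]aabbba
Step 2: δ(p3, a) = (p2, a, R) → ba[p2]abbba
Step 3: δ(p2, a) = (p0, a, L) → b[p0]aabbba
Step 4: δ(p0, a) = (p3, b, R) → bb[p3]abbba
Step 5: δ(p3, a) = (p2, a, R) → bba[p2]bbba
Step 6: δ(p2, b) = (p0, □, L) → bb[p0]a□bba
Step 7: δ(p0, a) = (p3, b, R) → bbb[p3]□bba
Step 8: δ(p3, □) = (p1, b, L) → bb[p1]bbbba
Step 9: δ(p1, b) = (pA, b, L) → b[pA]bbbbba

The machine reaches the accept state pA and halts.

Answer: Accept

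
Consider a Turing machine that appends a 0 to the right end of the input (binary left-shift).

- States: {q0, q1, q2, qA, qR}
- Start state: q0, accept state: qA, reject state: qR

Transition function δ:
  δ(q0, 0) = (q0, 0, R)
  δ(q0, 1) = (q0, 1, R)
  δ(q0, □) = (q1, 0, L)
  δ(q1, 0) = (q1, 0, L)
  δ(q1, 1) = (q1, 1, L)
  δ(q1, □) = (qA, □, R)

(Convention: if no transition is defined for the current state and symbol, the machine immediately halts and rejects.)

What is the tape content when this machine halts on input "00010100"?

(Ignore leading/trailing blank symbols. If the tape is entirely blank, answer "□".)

Execution trace:
Initial: [q0]00010100
Step 1: δ(q0, 0) = (q0, 0, R) → 0[q0]0010100
Step 2: δ(q0, 0) = (q0, 0, R) → 00[q0]010100
Step 3: δ(q0, 0) = (q0, 0, R) → 000[q0]10100
Step 4: δ(q0, 1) = (q0, 1, R) → 0001[q0]0100
Step 5: δ(q0, 0) = (q0, 0, R) → 00010[q0]100
Step 6: δ(q0, 1) = (q0, 1, R) → 000101[q0]00
Step 7: δ(q0, 0) = (q0, 0, R) → 0001010[q0]0
Step 8: δ(q0, 0) = (q0, 0, R) → 00010100[q0]□
Step 9: δ(q0, □) = (q1, 0, L) → 0001010[q1]00
Step 10: δ(q1, 0) = (q1, 0, L) → 000101[q1]000
Step 11: δ(q1, 0) = (q1, 0, L) → 00010[q1]1000
Step 12: δ(q1, 1) = (q1, 1, L) → 0001[q1]01000
Step 13: δ(q1, 0) = (q1, 0, L) → 000[q1]101000
Step 14: δ(q1, 1) = (q1, 1, L) → 00[q1]0101000
Step 15: δ(q1, 0) = (q1, 0, L) → 0[q1]00101000
Step 16: δ(q1, 0) = (q1, 0, L) → [q1]000101000
Step 17: δ(q1, 0) = (q1, 0, L) → [q1]□000101000
Step 18: δ(q1, □) = (qA, □, R) → □[qA]000101000

The machine reaches the accept state qA and halts.

Final tape (ignoring leading/trailing blanks): 000101000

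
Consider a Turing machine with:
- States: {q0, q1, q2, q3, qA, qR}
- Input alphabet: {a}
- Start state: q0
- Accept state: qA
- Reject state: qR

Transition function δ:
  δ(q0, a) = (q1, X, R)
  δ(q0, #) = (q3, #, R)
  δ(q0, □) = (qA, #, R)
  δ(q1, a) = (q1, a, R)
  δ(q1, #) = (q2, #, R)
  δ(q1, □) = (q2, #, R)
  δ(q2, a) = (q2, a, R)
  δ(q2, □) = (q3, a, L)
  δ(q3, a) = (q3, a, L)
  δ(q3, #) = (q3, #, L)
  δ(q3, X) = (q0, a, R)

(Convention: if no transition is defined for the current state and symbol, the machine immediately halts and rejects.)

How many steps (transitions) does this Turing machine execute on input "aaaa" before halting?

Execution trace:
Initial: [q0]aaaa
Step 1: δ(q0, a) = (q1, X, R) → X[q1]aaa
Step 2: δ(q1, a) = (q1, a, R) → Xa[q1]aa
Step 3: δ(q1, a) = (q1, a, R) → Xaa[q1]a
Step 4: δ(q1, a) = (q1, a, R) → Xaaa[q1]□
Step 5: δ(q1, □) = (q2, #, R) → Xaaa#[q2]□
Step 6: δ(q2, □) = (q3, a, L) → Xaaa[q3]#a
Step 7: δ(q3, #) = (q3, #, L) → Xaa[q3]a#a
Step 8: δ(q3, a) = (q3, a, L) → Xa[q3]aa#a
Step 9: δ(q3, a) = (q3, a, L) → X[q3]aaa#a
Step 10: δ(q3, a) = (q3, a, L) → [q3]Xaaa#a
Step 11: δ(q3, X) = (q0, a, R) → a[q0]aaa#a
Step 12: δ(q0, a) = (q1, X, R) → aX[q1]aa#a
Step 13: δ(q1, a) = (q1, a, R) → aXa[q1]a#a
Step 14: δ(q1, a) = (q1, a, R) → aXaa[q1]#a
Step 15: δ(q1, #) = (q2, #, R) → aXaa#[q2]a
Step 16: δ(q2, a) = (q2, a, R) → aXaa#a[q2]□
Step 17: δ(q2, □) = (q3, a, L) → aXaa#[q3]aa
Step 18: δ(q3, a) = (q3, a, L) → aXaa[q3]#aa
Step 19: δ(q3, #) = (q3, #, L) → aXa[q3]a#aa
Step 20: δ(q3, a) = (q3, a, L) → aX[q3]aa#aa
Step 21: δ(q3, a) = (q3, a, L) → a[q3]Xaa#aa
Step 22: δ(q3, X) = (q0, a, R) → aa[q0]aa#aa
Step 23: δ(q0, a) = (q1, X, R) → aaX[q1]a#aa
Step 24: δ(q1, a) = (q1, a, R) → aaXa[q1]#aa
Step 25: δ(q1, #) = (q2, #, R) → aaXa#[q2]aa
Step 26: δ(q2, a) = (q2, a, R) → aaXa#a[q2]a
Step 27: δ(q2, a) = (q2, a, R) → aaXa#aa[q2]□
Step 28: δ(q2, □) = (q3, a, L) → aaXa#a[q3]aa
Step 29: δ(q3, a) = (q3, a, L) → aaXa#[q3]aaa
Step 30: δ(q3, a) = (q3, a, L) → aaXa[q3]#aaa
Step 31: δ(q3, #) = (q3, #, L) → aaX[q3]a#aaa
Step 32: δ(q3, a) = (q3, a, L) → aa[q3]Xa#aaa
Step 33: δ(q3, X) = (q0, a, R) → aaa[q0]a#aaa
Step 34: δ(q0, a) = (q1, X, R) → aaaX[q1]#aaa
Step 35: δ(q1, #) = (q2, #, R) → aaaX#[q2]aaa
Step 36: δ(q2, a) = (q2, a, R) → aaaX#a[q2]aa
Step 37: δ(q2, a) = (q2, a, R) → aaaX#aa[q2]a
Step 38: δ(q2, a) = (q2, a, R) → aaaX#aaa[q2]□
Step 39: δ(q2, □) = (q3, a, L) → aaaX#aa[q3]aa
Step 40: δ(q3, a) = (q3, a, L) → aaaX#a[q3]aaa
Step 41: δ(q3, a) = (q3, a, L) → aaaX#[q3]aaaa
Step 42: δ(q3, a) = (q3, a, L) → aaaX[q3]#aaaa
Step 43: δ(q3, #) = (q3, #, L) → aaa[q3]X#aaaa
Step 44: δ(q3, X) = (q0, a, R) → aaaa[q0]#aaaa
Step 45: δ(q0, #) = (q3, #, R) → aaaa#[q3]aaaa
Step 46: δ(q3, a) = (q3, a, L) → aaaa[q3]#aaaa
Step 47: δ(q3, #) = (q3, #, L) → aaa[q3]a#aaaa
Step 48: δ(q3, a) = (q3, a, L) → aa[q3]aa#aaaa
Step 49: δ(q3, a) = (q3, a, L) → a[q3]aaa#aaaa
Step 50: δ(q3, a) = (q3, a, L) → [q3]aaaa#aaaa
Step 51: δ(q3, a) = (q3, a, L) → [q3]□aaaa#aaaa

No transition is defined for δ(q3, □). By convention the machine halts and rejects.

The machine executed 51 steps before halting.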